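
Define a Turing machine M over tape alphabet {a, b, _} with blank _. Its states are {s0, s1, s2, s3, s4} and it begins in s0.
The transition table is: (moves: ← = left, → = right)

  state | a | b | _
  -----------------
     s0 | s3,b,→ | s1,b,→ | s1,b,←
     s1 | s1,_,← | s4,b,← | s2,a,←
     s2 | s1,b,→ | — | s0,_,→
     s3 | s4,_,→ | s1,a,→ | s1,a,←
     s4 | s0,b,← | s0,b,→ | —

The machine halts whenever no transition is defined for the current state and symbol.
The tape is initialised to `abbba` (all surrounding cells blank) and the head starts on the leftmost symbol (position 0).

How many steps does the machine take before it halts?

s0 | [a]bbba   read a → write b, move →, go to s3
s3 | b[b]bba   read b → write a, move →, go to s1
s1 | ba[b]ba   read b → write b, move ←, go to s4
s4 | b[a]bba   read a → write b, move ←, go to s0
s0 | [b]bbba   read b → write b, move →, go to s1
s1 | b[b]bba   read b → write b, move ←, go to s4
s4 | [b]bbba   read b → write b, move →, go to s0
s0 | b[b]bba   read b → write b, move →, go to s1
s1 | bb[b]ba   read b → write b, move ←, go to s4
s4 | b[b]bba   read b → write b, move →, go to s0
s0 | bb[b]ba   read b → write b, move →, go to s1
s1 | bbb[b]a   read b → write b, move ←, go to s4
s4 | bb[b]ba   read b → write b, move →, go to s0
s0 | bbb[b]a   read b → write b, move →, go to s1
s1 | bbbb[a]   read a → write _, move ←, go to s1
s1 | bbb[b]_   read b → write b, move ←, go to s4
s4 | bb[b]b_   read b → write b, move →, go to s0
s0 | bbb[b]_   read b → write b, move →, go to s1
s1 | bbbb[_]   read _ → write a, move ←, go to s2
s2 | bbb[b]a
M halts after 19 transitions.

19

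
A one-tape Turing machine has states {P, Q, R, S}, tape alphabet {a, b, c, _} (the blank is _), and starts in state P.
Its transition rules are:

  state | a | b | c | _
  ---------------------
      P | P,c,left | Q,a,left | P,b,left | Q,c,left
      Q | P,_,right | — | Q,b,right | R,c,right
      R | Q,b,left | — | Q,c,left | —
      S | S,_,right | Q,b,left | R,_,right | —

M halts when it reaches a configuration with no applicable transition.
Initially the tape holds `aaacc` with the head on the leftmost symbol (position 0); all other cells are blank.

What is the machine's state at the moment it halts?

state=P head=0 tape=__[a]aacc   (P,a)→(P,c,left)
state=P head=-1 tape=_[_]caacc   (P,_)→(Q,c,left)
state=Q head=-2 tape=[_]ccaacc   (Q,_)→(R,c,right)
state=R head=-1 tape=c[c]caacc   (R,c)→(Q,c,left)
state=Q head=-2 tape=[c]ccaacc   (Q,c)→(Q,b,right)
state=Q head=-1 tape=b[c]caacc   (Q,c)→(Q,b,right)
state=Q head=0 tape=bb[c]aacc   (Q,c)→(Q,b,right)
state=Q head=1 tape=bbb[a]acc   (Q,a)→(P,_,right)
state=P head=2 tape=bbb_[a]cc   (P,a)→(P,c,left)
state=P head=1 tape=bbb[_]ccc   (P,_)→(Q,c,left)
state=Q head=0 tape=bb[b]cccc
No transition is defined for (Q, b); M halts in state Q.

Q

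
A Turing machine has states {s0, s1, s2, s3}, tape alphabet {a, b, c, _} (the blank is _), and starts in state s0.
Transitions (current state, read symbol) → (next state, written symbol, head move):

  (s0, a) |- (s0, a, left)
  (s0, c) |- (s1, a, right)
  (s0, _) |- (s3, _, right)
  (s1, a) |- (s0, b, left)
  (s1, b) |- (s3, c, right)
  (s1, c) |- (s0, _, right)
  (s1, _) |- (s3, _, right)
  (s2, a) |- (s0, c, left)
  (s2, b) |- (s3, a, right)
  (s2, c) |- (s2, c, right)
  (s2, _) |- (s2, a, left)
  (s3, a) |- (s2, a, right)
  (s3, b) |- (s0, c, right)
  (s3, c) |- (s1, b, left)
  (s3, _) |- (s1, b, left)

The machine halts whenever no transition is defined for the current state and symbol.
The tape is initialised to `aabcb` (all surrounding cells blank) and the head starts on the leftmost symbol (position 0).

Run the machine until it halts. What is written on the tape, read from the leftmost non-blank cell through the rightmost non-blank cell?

state=s0 head=0 tape=_[a]abcb   (s0,a)→(s0,a,left)
state=s0 head=-1 tape=[_]aabcb   (s0,_)→(s3,_,right)
state=s3 head=0 tape=_[a]abcb   (s3,a)→(s2,a,right)
state=s2 head=1 tape=_a[a]bcb   (s2,a)→(s0,c,left)
state=s0 head=0 tape=_[a]cbcb   (s0,a)→(s0,a,left)
state=s0 head=-1 tape=[_]acbcb   (s0,_)→(s3,_,right)
state=s3 head=0 tape=_[a]cbcb   (s3,a)→(s2,a,right)
state=s2 head=1 tape=_a[c]bcb   (s2,c)→(s2,c,right)
state=s2 head=2 tape=_ac[b]cb   (s2,b)→(s3,a,right)
state=s3 head=3 tape=_aca[c]b   (s3,c)→(s1,b,left)
state=s1 head=2 tape=_ac[a]bb   (s1,a)→(s0,b,left)
state=s0 head=1 tape=_a[c]bbb   (s0,c)→(s1,a,right)
state=s1 head=2 tape=_aa[b]bb   (s1,b)→(s3,c,right)
state=s3 head=3 tape=_aac[b]b   (s3,b)→(s0,c,right)
state=s0 head=4 tape=_aacc[b]
The non-blank tape span at halt is aaccb.

aaccb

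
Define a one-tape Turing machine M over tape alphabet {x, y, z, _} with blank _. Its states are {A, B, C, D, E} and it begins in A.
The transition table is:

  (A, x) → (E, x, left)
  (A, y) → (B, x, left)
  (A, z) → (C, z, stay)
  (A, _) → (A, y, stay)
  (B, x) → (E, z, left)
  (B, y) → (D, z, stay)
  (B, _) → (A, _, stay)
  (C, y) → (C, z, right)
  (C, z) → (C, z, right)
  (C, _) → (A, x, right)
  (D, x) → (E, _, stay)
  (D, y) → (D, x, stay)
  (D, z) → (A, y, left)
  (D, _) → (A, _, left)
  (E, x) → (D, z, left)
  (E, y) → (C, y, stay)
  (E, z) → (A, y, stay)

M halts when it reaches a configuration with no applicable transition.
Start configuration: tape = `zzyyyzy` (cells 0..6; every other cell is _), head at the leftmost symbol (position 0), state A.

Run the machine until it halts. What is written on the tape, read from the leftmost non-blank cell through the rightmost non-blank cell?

zzzzzzxzx

A | [z]zyyyzy__   read z → write z, move stay, go to C
C | [z]zyyyzy__   read z → write z, move right, go to C
C | z[z]yyyzy__   read z → write z, move right, go to C
C | zz[y]yyzy__   read y → write z, move right, go to C
C | zzz[y]yzy__   read y → write z, move right, go to C
C | zzzz[y]zy__   read y → write z, move right, go to C
C | zzzzz[z]y__   read z → write z, move right, go to C
C | zzzzzz[y]__   read y → write z, move right, go to C
C | zzzzzzz[_]_   read _ → write x, move right, go to A
A | zzzzzzzx[_]   read _ → write y, move stay, go to A
A | zzzzzzzx[y]   read y → write x, move left, go to B
B | zzzzzzz[x]x   read x → write z, move left, go to E
E | zzzzzz[z]zx   read z → write y, move stay, go to A
A | zzzzzz[y]zx   read y → write x, move left, go to B
B | zzzzz[z]xzx
The non-blank tape span at halt is zzzzzzxzx.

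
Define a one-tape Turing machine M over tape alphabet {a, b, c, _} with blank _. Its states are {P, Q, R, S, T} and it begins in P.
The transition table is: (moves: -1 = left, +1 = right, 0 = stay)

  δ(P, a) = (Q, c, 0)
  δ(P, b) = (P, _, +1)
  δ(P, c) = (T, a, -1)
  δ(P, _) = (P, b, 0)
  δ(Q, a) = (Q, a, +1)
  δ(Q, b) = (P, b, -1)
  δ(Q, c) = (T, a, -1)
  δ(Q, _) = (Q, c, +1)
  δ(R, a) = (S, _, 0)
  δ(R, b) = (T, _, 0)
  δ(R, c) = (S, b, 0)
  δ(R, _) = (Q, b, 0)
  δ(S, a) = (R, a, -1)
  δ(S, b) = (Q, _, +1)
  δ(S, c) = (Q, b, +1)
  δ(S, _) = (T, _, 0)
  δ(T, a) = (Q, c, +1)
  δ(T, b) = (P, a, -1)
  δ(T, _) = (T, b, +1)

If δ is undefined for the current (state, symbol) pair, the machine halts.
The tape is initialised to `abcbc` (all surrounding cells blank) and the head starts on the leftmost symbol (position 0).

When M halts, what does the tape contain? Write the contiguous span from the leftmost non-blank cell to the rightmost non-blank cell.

bcabcbc

state=P head=0 tape=__[a]bcbc   (P,a)→(Q,c,0)
state=Q head=0 tape=__[c]bcbc   (Q,c)→(T,a,-1)
state=T head=-1 tape=_[_]abcbc   (T,_)→(T,b,+1)
state=T head=0 tape=_b[a]bcbc   (T,a)→(Q,c,+1)
state=Q head=1 tape=_bc[b]cbc   (Q,b)→(P,b,-1)
state=P head=0 tape=_b[c]bcbc   (P,c)→(T,a,-1)
state=T head=-1 tape=_[b]abcbc   (T,b)→(P,a,-1)
state=P head=-2 tape=[_]aabcbc   (P,_)→(P,b,0)
state=P head=-2 tape=[b]aabcbc   (P,b)→(P,_,+1)
state=P head=-1 tape=_[a]abcbc   (P,a)→(Q,c,0)
state=Q head=-1 tape=_[c]abcbc   (Q,c)→(T,a,-1)
state=T head=-2 tape=[_]aabcbc   (T,_)→(T,b,+1)
state=T head=-1 tape=b[a]abcbc   (T,a)→(Q,c,+1)
state=Q head=0 tape=bc[a]bcbc   (Q,a)→(Q,a,+1)
state=Q head=1 tape=bca[b]cbc   (Q,b)→(P,b,-1)
state=P head=0 tape=bc[a]bcbc   (P,a)→(Q,c,0)
state=Q head=0 tape=bc[c]bcbc   (Q,c)→(T,a,-1)
state=T head=-1 tape=b[c]abcbc
The non-blank tape span at halt is bcabcbc.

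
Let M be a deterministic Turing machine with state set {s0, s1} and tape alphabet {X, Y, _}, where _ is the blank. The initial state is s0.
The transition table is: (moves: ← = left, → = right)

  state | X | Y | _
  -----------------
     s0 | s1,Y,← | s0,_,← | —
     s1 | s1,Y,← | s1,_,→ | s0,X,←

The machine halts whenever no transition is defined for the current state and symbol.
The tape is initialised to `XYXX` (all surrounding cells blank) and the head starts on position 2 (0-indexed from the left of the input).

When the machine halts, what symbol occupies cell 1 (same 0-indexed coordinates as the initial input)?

_

s0 | XY[X]X   read X → write Y, move ←, go to s1
s1 | X[Y]YX   read Y → write _, move →, go to s1
s1 | X_[Y]X   read Y → write _, move →, go to s1
s1 | X__[X]   read X → write Y, move ←, go to s1
s1 | X_[_]Y   read _ → write X, move ←, go to s0
s0 | X[_]XY
Cell 1 holds _ when M halts.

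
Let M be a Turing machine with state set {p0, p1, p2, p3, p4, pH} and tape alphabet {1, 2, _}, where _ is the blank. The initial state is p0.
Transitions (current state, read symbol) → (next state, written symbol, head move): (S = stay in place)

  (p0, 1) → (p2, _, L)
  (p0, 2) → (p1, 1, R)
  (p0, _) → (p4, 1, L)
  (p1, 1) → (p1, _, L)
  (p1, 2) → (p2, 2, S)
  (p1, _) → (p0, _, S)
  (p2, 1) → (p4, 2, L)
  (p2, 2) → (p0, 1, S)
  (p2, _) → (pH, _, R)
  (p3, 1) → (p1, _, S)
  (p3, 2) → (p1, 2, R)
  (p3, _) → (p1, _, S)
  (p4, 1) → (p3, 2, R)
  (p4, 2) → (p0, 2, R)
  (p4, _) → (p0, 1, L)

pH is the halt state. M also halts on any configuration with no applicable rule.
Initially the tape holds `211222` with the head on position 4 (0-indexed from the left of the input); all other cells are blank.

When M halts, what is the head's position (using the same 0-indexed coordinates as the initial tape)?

state=p0 head=4 tape=_2112[2]2   (p0,2)→(p1,1,R)
state=p1 head=5 tape=_21121[2]   (p1,2)→(p2,2,S)
state=p2 head=5 tape=_21121[2]   (p2,2)→(p0,1,S)
state=p0 head=5 tape=_21121[1]   (p0,1)→(p2,_,L)
state=p2 head=4 tape=_2112[1]_   (p2,1)→(p4,2,L)
state=p4 head=3 tape=_211[2]2_   (p4,2)→(p0,2,R)
state=p0 head=4 tape=_2112[2]_   (p0,2)→(p1,1,R)
state=p1 head=5 tape=_21121[_]   (p1,_)→(p0,_,S)
state=p0 head=5 tape=_21121[_]   (p0,_)→(p4,1,L)
state=p4 head=4 tape=_2112[1]1   (p4,1)→(p3,2,R)
state=p3 head=5 tape=_21122[1]   (p3,1)→(p1,_,S)
state=p1 head=5 tape=_21122[_]   (p1,_)→(p0,_,S)
state=p0 head=5 tape=_21122[_]   (p0,_)→(p4,1,L)
state=p4 head=4 tape=_2112[2]1   (p4,2)→(p0,2,R)
state=p0 head=5 tape=_21122[1]   (p0,1)→(p2,_,L)
state=p2 head=4 tape=_2112[2]_   (p2,2)→(p0,1,S)
state=p0 head=4 tape=_2112[1]_   (p0,1)→(p2,_,L)
state=p2 head=3 tape=_211[2]__   (p2,2)→(p0,1,S)
state=p0 head=3 tape=_211[1]__   (p0,1)→(p2,_,L)
state=p2 head=2 tape=_21[1]___   (p2,1)→(p4,2,L)
state=p4 head=1 tape=_2[1]2___   (p4,1)→(p3,2,R)
state=p3 head=2 tape=_22[2]___   (p3,2)→(p1,2,R)
state=p1 head=3 tape=_222[_]__   (p1,_)→(p0,_,S)
state=p0 head=3 tape=_222[_]__   (p0,_)→(p4,1,L)
state=p4 head=2 tape=_22[2]1__   (p4,2)→(p0,2,R)
state=p0 head=3 tape=_222[1]__   (p0,1)→(p2,_,L)
state=p2 head=2 tape=_22[2]___   (p2,2)→(p0,1,S)
state=p0 head=2 tape=_22[1]___   (p0,1)→(p2,_,L)
state=p2 head=1 tape=_2[2]____   (p2,2)→(p0,1,S)
state=p0 head=1 tape=_2[1]____   (p0,1)→(p2,_,L)
state=p2 head=0 tape=_[2]_____   (p2,2)→(p0,1,S)
state=p0 head=0 tape=_[1]_____   (p0,1)→(p2,_,L)
state=p2 head=-1 tape=[_]______   (p2,_)→(pH,_,R)
state=pH head=0 tape=_[_]_____
At halt the head is at cell 0.

0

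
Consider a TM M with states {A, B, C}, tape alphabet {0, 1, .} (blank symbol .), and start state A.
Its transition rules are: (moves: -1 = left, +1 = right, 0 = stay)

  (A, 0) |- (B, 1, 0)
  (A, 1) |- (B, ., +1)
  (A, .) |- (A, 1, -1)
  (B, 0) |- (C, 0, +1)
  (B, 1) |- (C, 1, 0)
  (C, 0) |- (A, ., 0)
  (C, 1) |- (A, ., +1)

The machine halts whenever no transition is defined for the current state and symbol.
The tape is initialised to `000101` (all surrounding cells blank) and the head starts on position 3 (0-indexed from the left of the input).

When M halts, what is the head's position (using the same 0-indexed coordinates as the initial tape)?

state=A head=3 tape=000[1]01...   (A,1)→(B,.,+1)
state=B head=4 tape=000.[0]1...   (B,0)→(C,0,+1)
state=C head=5 tape=000.0[1]...   (C,1)→(A,.,+1)
state=A head=6 tape=000.0.[.]..   (A,.)→(A,1,-1)
state=A head=5 tape=000.0[.]1..   (A,.)→(A,1,-1)
state=A head=4 tape=000.[0]11..   (A,0)→(B,1,0)
state=B head=4 tape=000.[1]11..   (B,1)→(C,1,0)
state=C head=4 tape=000.[1]11..   (C,1)→(A,.,+1)
state=A head=5 tape=000..[1]1..   (A,1)→(B,.,+1)
state=B head=6 tape=000...[1]..   (B,1)→(C,1,0)
state=C head=6 tape=000...[1]..   (C,1)→(A,.,+1)
state=A head=7 tape=000....[.].   (A,.)→(A,1,-1)
state=A head=6 tape=000...[.]1.   (A,.)→(A,1,-1)
state=A head=5 tape=000..[.]11.   (A,.)→(A,1,-1)
state=A head=4 tape=000.[.]111.   (A,.)→(A,1,-1)
state=A head=3 tape=000[.]1111.   (A,.)→(A,1,-1)
state=A head=2 tape=00[0]11111.   (A,0)→(B,1,0)
state=B head=2 tape=00[1]11111.   (B,1)→(C,1,0)
state=C head=2 tape=00[1]11111.   (C,1)→(A,.,+1)
state=A head=3 tape=00.[1]1111.   (A,1)→(B,.,+1)
state=B head=4 tape=00..[1]111.   (B,1)→(C,1,0)
state=C head=4 tape=00..[1]111.   (C,1)→(A,.,+1)
state=A head=5 tape=00...[1]11.   (A,1)→(B,.,+1)
state=B head=6 tape=00....[1]1.   (B,1)→(C,1,0)
state=C head=6 tape=00....[1]1.   (C,1)→(A,.,+1)
state=A head=7 tape=00.....[1].   (A,1)→(B,.,+1)
state=B head=8 tape=00......[.]
At halt the head is at cell 8.

8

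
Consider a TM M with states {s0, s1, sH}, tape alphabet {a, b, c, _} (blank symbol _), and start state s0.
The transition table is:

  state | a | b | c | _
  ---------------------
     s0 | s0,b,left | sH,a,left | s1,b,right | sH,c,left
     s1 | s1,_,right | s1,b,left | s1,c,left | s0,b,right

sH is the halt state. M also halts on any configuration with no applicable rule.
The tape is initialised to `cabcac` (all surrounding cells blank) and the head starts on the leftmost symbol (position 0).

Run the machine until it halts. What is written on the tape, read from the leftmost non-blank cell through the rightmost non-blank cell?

s0 | [c]abcac   read c → write b, move right, go to s1
s1 | b[a]bcac   read a → write _, move right, go to s1
s1 | b_[b]cac   read b → write b, move left, go to s1
s1 | b[_]bcac   read _ → write b, move right, go to s0
s0 | bb[b]cac   read b → write a, move left, go to sH
sH | b[b]acac
The non-blank tape span at halt is bbacac.

bbacac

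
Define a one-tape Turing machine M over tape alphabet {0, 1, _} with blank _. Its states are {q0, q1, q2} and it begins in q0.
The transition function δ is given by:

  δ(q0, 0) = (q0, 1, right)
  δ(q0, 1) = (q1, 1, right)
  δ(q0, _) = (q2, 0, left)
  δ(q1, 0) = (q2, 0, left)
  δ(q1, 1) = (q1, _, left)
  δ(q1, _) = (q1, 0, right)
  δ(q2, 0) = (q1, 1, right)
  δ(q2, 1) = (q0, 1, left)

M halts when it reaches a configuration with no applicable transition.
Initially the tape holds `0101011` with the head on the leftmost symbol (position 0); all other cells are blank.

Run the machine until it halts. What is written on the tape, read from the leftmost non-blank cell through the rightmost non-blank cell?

q0 | __[0]101011   read 0 → write 1, move right, go to q0
q0 | __1[1]01011   read 1 → write 1, move right, go to q1
q1 | __11[0]1011   read 0 → write 0, move left, go to q2
q2 | __1[1]01011   read 1 → write 1, move left, go to q0
q0 | __[1]101011   read 1 → write 1, move right, go to q1
q1 | __1[1]01011   read 1 → write _, move left, go to q1
q1 | __[1]_01011   read 1 → write _, move left, go to q1
q1 | _[_]__01011   read _ → write 0, move right, go to q1
q1 | _0[_]_01011   read _ → write 0, move right, go to q1
q1 | _00[_]01011   read _ → write 0, move right, go to q1
q1 | _000[0]1011   read 0 → write 0, move left, go to q2
q2 | _00[0]01011   read 0 → write 1, move right, go to q1
q1 | _001[0]1011   read 0 → write 0, move left, go to q2
q2 | _00[1]01011   read 1 → write 1, move left, go to q0
q0 | _0[0]101011   read 0 → write 1, move right, go to q0
q0 | _01[1]01011   read 1 → write 1, move right, go to q1
q1 | _011[0]1011   read 0 → write 0, move left, go to q2
q2 | _01[1]01011   read 1 → write 1, move left, go to q0
q0 | _0[1]101011   read 1 → write 1, move right, go to q1
q1 | _01[1]01011   read 1 → write _, move left, go to q1
q1 | _0[1]_01011   read 1 → write _, move left, go to q1
q1 | _[0]__01011   read 0 → write 0, move left, go to q2
q2 | [_]0__01011
The non-blank tape span at halt is 0__01011.

0__01011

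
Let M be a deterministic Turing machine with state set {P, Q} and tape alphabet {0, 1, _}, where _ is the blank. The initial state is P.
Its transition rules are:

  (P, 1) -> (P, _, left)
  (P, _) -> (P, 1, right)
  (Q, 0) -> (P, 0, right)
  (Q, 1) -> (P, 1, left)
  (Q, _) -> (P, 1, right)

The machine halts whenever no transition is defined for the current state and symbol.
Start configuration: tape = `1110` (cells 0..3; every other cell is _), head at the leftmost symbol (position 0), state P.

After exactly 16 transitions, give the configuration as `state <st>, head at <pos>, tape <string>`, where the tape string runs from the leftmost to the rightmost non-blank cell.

state P, head at -2, tape 1_____0

P | ___[1]110   read 1 → write _, move left, go to P
P | __[_]_110   read _ → write 1, move right, go to P
P | __1[_]110   read _ → write 1, move right, go to P
P | __11[1]10   read 1 → write _, move left, go to P
P | __1[1]_10   read 1 → write _, move left, go to P
P | __[1]__10   read 1 → write _, move left, go to P
P | _[_]___10   read _ → write 1, move right, go to P
P | _1[_]__10   read _ → write 1, move right, go to P
P | _11[_]_10   read _ → write 1, move right, go to P
P | _111[_]10   read _ → write 1, move right, go to P
P | _1111[1]0   read 1 → write _, move left, go to P
P | _111[1]_0   read 1 → write _, move left, go to P
P | _11[1]__0   read 1 → write _, move left, go to P
P | _1[1]___0   read 1 → write _, move left, go to P
P | _[1]____0   read 1 → write _, move left, go to P
P | [_]_____0   read _ → write 1, move right, go to P
P | 1[_]____0
After 16 steps: state P, head at -2, tape 1_____0.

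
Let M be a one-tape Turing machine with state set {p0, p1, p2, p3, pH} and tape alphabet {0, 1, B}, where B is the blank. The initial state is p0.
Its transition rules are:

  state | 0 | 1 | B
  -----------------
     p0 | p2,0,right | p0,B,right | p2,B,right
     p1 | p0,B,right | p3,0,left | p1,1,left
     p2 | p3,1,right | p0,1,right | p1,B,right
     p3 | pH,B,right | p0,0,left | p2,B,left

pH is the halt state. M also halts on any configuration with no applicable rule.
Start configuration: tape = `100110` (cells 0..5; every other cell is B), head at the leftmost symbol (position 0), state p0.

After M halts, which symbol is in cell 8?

1

p0 | [1]00110BBBBB   read 1 → write B, move right, go to p0
p0 | B[0]0110BBBBB   read 0 → write 0, move right, go to p2
p2 | B0[0]110BBBBB   read 0 → write 1, move right, go to p3
p3 | B01[1]10BBBBB   read 1 → write 0, move left, go to p0
p0 | B0[1]010BBBBB   read 1 → write B, move right, go to p0
p0 | B0B[0]10BBBBB   read 0 → write 0, move right, go to p2
p2 | B0B0[1]0BBBBB   read 1 → write 1, move right, go to p0
p0 | B0B01[0]BBBBB   read 0 → write 0, move right, go to p2
p2 | B0B010[B]BBBB   read B → write B, move right, go to p1
p1 | B0B010B[B]BBB   read B → write 1, move left, go to p1
p1 | B0B010[B]1BBB   read B → write 1, move left, go to p1
p1 | B0B01[0]11BBB   read 0 → write B, move right, go to p0
p0 | B0B01B[1]1BBB   read 1 → write B, move right, go to p0
p0 | B0B01BB[1]BBB   read 1 → write B, move right, go to p0
p0 | B0B01BBB[B]BB   read B → write B, move right, go to p2
p2 | B0B01BBBB[B]B   read B → write B, move right, go to p1
p1 | B0B01BBBBB[B]   read B → write 1, move left, go to p1
p1 | B0B01BBBB[B]1   read B → write 1, move left, go to p1
p1 | B0B01BBB[B]11   read B → write 1, move left, go to p1
p1 | B0B01BB[B]111   read B → write 1, move left, go to p1
p1 | B0B01B[B]1111   read B → write 1, move left, go to p1
p1 | B0B01[B]11111   read B → write 1, move left, go to p1
p1 | B0B0[1]111111   read 1 → write 0, move left, go to p3
p3 | B0B[0]0111111   read 0 → write B, move right, go to pH
pH | B0BB[0]111111
Cell 8 holds 1 when M halts.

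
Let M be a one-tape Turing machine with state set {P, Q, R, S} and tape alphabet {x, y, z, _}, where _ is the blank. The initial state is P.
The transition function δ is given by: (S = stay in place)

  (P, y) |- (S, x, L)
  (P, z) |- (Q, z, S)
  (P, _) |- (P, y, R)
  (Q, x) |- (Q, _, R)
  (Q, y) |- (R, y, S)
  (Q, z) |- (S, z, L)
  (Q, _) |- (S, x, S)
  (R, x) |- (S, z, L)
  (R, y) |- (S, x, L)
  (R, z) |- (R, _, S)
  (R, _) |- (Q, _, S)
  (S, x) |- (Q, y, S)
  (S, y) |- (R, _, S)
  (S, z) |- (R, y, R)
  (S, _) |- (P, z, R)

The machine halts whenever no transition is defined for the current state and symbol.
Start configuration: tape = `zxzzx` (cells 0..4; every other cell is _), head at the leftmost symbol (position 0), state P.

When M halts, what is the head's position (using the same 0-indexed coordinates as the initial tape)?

state=P head=0 tape=__[z]xzzx   (P,z)→(Q,z,S)
state=Q head=0 tape=__[z]xzzx   (Q,z)→(S,z,L)
state=S head=-1 tape=_[_]zxzzx   (S,_)→(P,z,R)
state=P head=0 tape=_z[z]xzzx   (P,z)→(Q,z,S)
state=Q head=0 tape=_z[z]xzzx   (Q,z)→(S,z,L)
state=S head=-1 tape=_[z]zxzzx   (S,z)→(R,y,R)
state=R head=0 tape=_y[z]xzzx   (R,z)→(R,_,S)
state=R head=0 tape=_y[_]xzzx   (R,_)→(Q,_,S)
state=Q head=0 tape=_y[_]xzzx   (Q,_)→(S,x,S)
state=S head=0 tape=_y[x]xzzx   (S,x)→(Q,y,S)
state=Q head=0 tape=_y[y]xzzx   (Q,y)→(R,y,S)
state=R head=0 tape=_y[y]xzzx   (R,y)→(S,x,L)
state=S head=-1 tape=_[y]xxzzx   (S,y)→(R,_,S)
state=R head=-1 tape=_[_]xxzzx   (R,_)→(Q,_,S)
state=Q head=-1 tape=_[_]xxzzx   (Q,_)→(S,x,S)
state=S head=-1 tape=_[x]xxzzx   (S,x)→(Q,y,S)
state=Q head=-1 tape=_[y]xxzzx   (Q,y)→(R,y,S)
state=R head=-1 tape=_[y]xxzzx   (R,y)→(S,x,L)
state=S head=-2 tape=[_]xxxzzx   (S,_)→(P,z,R)
state=P head=-1 tape=z[x]xxzzx
At halt the head is at cell -1.

-1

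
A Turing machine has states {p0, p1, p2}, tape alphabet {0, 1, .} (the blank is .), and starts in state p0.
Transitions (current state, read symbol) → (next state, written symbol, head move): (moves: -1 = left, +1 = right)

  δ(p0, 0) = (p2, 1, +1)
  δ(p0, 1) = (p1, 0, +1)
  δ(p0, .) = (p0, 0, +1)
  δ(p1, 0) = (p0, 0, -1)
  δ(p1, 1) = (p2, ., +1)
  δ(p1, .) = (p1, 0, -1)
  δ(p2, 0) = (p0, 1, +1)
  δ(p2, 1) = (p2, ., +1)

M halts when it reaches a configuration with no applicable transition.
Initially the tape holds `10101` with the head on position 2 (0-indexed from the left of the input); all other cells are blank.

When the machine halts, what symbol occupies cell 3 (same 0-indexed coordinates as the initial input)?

1

p0 | 10[1]01..   read 1 → write 0, move +1, go to p1
p1 | 100[0]1..   read 0 → write 0, move -1, go to p0
p0 | 10[0]01..   read 0 → write 1, move +1, go to p2
p2 | 101[0]1..   read 0 → write 1, move +1, go to p0
p0 | 1011[1]..   read 1 → write 0, move +1, go to p1
p1 | 10110[.].   read . → write 0, move -1, go to p1
p1 | 1011[0]0.   read 0 → write 0, move -1, go to p0
p0 | 101[1]00.   read 1 → write 0, move +1, go to p1
p1 | 1010[0]0.   read 0 → write 0, move -1, go to p0
p0 | 101[0]00.   read 0 → write 1, move +1, go to p2
p2 | 1011[0]0.   read 0 → write 1, move +1, go to p0
p0 | 10111[0].   read 0 → write 1, move +1, go to p2
p2 | 101111[.]
Cell 3 holds 1 when M halts.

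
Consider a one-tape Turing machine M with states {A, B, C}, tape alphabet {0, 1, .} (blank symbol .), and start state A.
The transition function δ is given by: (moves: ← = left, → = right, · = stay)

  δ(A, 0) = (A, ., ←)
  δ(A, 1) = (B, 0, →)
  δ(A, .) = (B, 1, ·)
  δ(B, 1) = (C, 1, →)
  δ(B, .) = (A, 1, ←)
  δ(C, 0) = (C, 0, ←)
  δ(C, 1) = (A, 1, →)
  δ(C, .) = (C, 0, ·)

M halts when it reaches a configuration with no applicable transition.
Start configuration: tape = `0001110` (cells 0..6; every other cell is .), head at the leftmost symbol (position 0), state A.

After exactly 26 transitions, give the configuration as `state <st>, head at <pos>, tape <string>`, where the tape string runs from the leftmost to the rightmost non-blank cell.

state B, head at -2, tape 0.11001110

state=A head=0 tape=...[0]001110   (A,0)→(A,.,←)
state=A head=-1 tape=..[.].001110   (A,.)→(B,1,·)
state=B head=-1 tape=..[1].001110   (B,1)→(C,1,→)
state=C head=0 tape=..1[.]001110   (C,.)→(C,0,·)
state=C head=0 tape=..1[0]001110   (C,0)→(C,0,←)
state=C head=-1 tape=..[1]0001110   (C,1)→(A,1,→)
state=A head=0 tape=..1[0]001110   (A,0)→(A,.,←)
state=A head=-1 tape=..[1].001110   (A,1)→(B,0,→)
state=B head=0 tape=..0[.]001110   (B,.)→(A,1,←)
state=A head=-1 tape=..[0]1001110   (A,0)→(A,.,←)
state=A head=-2 tape=.[.].1001110   (A,.)→(B,1,·)
state=B head=-2 tape=.[1].1001110   (B,1)→(C,1,→)
state=C head=-1 tape=.1[.]1001110   (C,.)→(C,0,·)
state=C head=-1 tape=.1[0]1001110   (C,0)→(C,0,←)
state=C head=-2 tape=.[1]01001110   (C,1)→(A,1,→)
state=A head=-1 tape=.1[0]1001110   (A,0)→(A,.,←)
state=A head=-2 tape=.[1].1001110   (A,1)→(B,0,→)
state=B head=-1 tape=.0[.]1001110   (B,.)→(A,1,←)
state=A head=-2 tape=.[0]11001110   (A,0)→(A,.,←)
state=A head=-3 tape=[.].11001110   (A,.)→(B,1,·)
state=B head=-3 tape=[1].11001110   (B,1)→(C,1,→)
state=C head=-2 tape=1[.]11001110   (C,.)→(C,0,·)
state=C head=-2 tape=1[0]11001110   (C,0)→(C,0,←)
state=C head=-3 tape=[1]011001110   (C,1)→(A,1,→)
state=A head=-2 tape=1[0]11001110   (A,0)→(A,.,←)
state=A head=-3 tape=[1].11001110   (A,1)→(B,0,→)
state=B head=-2 tape=0[.]11001110
After 26 steps: state B, head at -2, tape 0.11001110.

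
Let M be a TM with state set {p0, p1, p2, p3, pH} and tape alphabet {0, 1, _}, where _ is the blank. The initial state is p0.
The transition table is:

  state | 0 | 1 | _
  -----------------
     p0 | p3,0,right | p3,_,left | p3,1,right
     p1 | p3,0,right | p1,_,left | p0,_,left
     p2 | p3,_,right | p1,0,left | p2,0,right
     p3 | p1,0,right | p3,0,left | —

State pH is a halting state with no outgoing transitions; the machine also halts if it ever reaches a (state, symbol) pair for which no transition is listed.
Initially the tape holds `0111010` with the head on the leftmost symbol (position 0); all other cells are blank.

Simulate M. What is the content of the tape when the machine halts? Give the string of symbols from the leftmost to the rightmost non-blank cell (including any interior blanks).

state=p0 head=0 tape=[0]111010   (p0,0)→(p3,0,right)
state=p3 head=1 tape=0[1]11010   (p3,1)→(p3,0,left)
state=p3 head=0 tape=[0]011010   (p3,0)→(p1,0,right)
state=p1 head=1 tape=0[0]11010   (p1,0)→(p3,0,right)
state=p3 head=2 tape=00[1]1010   (p3,1)→(p3,0,left)
state=p3 head=1 tape=0[0]01010   (p3,0)→(p1,0,right)
state=p1 head=2 tape=00[0]1010   (p1,0)→(p3,0,right)
state=p3 head=3 tape=000[1]010   (p3,1)→(p3,0,left)
state=p3 head=2 tape=00[0]0010   (p3,0)→(p1,0,right)
state=p1 head=3 tape=000[0]010   (p1,0)→(p3,0,right)
state=p3 head=4 tape=0000[0]10   (p3,0)→(p1,0,right)
state=p1 head=5 tape=00000[1]0   (p1,1)→(p1,_,left)
state=p1 head=4 tape=0000[0]_0   (p1,0)→(p3,0,right)
state=p3 head=5 tape=00000[_]0
The non-blank tape span at halt is 00000_0.

00000_0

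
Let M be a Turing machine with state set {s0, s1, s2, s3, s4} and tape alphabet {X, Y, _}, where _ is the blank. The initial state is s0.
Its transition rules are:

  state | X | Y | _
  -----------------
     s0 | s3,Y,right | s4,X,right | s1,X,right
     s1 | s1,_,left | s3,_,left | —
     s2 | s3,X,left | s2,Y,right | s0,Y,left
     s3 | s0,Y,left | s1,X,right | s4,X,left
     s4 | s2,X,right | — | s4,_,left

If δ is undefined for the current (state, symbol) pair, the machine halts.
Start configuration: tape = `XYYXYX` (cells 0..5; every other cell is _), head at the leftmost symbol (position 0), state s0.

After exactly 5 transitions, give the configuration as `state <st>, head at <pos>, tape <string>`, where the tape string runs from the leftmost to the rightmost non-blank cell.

state s4, head at 1, tape XY_XYX

s0 | [X]YYXYX   read X → write Y, move right, go to s3
s3 | Y[Y]YXYX   read Y → write X, move right, go to s1
s1 | YX[Y]XYX   read Y → write _, move left, go to s3
s3 | Y[X]_XYX   read X → write Y, move left, go to s0
s0 | [Y]Y_XYX   read Y → write X, move right, go to s4
s4 | X[Y]_XYX
After 5 steps: state s4, head at 1, tape XY_XYX.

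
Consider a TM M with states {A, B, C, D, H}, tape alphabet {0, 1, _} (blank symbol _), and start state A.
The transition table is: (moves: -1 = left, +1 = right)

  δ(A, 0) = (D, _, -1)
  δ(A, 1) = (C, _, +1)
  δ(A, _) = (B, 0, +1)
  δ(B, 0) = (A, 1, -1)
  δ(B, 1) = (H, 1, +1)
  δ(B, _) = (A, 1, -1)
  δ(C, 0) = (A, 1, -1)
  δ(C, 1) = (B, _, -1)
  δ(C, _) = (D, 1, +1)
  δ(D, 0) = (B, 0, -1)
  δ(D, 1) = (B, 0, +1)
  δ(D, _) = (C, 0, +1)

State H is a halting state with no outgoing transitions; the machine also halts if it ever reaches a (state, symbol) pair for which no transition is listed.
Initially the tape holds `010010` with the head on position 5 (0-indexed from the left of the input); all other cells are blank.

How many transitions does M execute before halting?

state=A head=5 tape=___01001[0]   (A,0)→(D,_,-1)
state=D head=4 tape=___0100[1]_   (D,1)→(B,0,+1)
state=B head=5 tape=___01000[_]   (B,_)→(A,1,-1)
state=A head=4 tape=___0100[0]1   (A,0)→(D,_,-1)
state=D head=3 tape=___010[0]_1   (D,0)→(B,0,-1)
state=B head=2 tape=___01[0]0_1   (B,0)→(A,1,-1)
state=A head=1 tape=___0[1]10_1   (A,1)→(C,_,+1)
state=C head=2 tape=___0_[1]0_1   (C,1)→(B,_,-1)
state=B head=1 tape=___0[_]_0_1   (B,_)→(A,1,-1)
state=A head=0 tape=___[0]1_0_1   (A,0)→(D,_,-1)
state=D head=-1 tape=__[_]_1_0_1   (D,_)→(C,0,+1)
state=C head=0 tape=__0[_]1_0_1   (C,_)→(D,1,+1)
state=D head=1 tape=__01[1]_0_1   (D,1)→(B,0,+1)
state=B head=2 tape=__010[_]0_1   (B,_)→(A,1,-1)
state=A head=1 tape=__01[0]10_1   (A,0)→(D,_,-1)
state=D head=0 tape=__0[1]_10_1   (D,1)→(B,0,+1)
state=B head=1 tape=__00[_]10_1   (B,_)→(A,1,-1)
state=A head=0 tape=__0[0]110_1   (A,0)→(D,_,-1)
state=D head=-1 tape=__[0]_110_1   (D,0)→(B,0,-1)
state=B head=-2 tape=_[_]0_110_1   (B,_)→(A,1,-1)
state=A head=-3 tape=[_]10_110_1   (A,_)→(B,0,+1)
state=B head=-2 tape=0[1]0_110_1   (B,1)→(H,1,+1)
state=H head=-1 tape=01[0]_110_1
M halts after 22 transitions.

22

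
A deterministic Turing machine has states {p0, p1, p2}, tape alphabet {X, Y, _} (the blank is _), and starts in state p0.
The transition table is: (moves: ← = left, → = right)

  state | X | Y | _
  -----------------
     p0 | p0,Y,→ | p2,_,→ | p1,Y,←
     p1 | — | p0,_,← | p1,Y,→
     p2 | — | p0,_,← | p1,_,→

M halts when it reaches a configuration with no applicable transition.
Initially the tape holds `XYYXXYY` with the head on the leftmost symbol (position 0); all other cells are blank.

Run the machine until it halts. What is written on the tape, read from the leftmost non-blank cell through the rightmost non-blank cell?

YXXYY

p0 | __[X]YYXXYY   read X → write Y, move →, go to p0
p0 | __Y[Y]YXXYY   read Y → write _, move →, go to p2
p2 | __Y_[Y]XXYY   read Y → write _, move ←, go to p0
p0 | __Y[_]_XXYY   read _ → write Y, move ←, go to p1
p1 | __[Y]Y_XXYY   read Y → write _, move ←, go to p0
p0 | _[_]_Y_XXYY   read _ → write Y, move ←, go to p1
p1 | [_]Y_Y_XXYY   read _ → write Y, move →, go to p1
p1 | Y[Y]_Y_XXYY   read Y → write _, move ←, go to p0
p0 | [Y]__Y_XXYY   read Y → write _, move →, go to p2
p2 | _[_]_Y_XXYY   read _ → write _, move →, go to p1
p1 | __[_]Y_XXYY   read _ → write Y, move →, go to p1
p1 | __Y[Y]_XXYY   read Y → write _, move ←, go to p0
p0 | __[Y]__XXYY   read Y → write _, move →, go to p2
p2 | ___[_]_XXYY   read _ → write _, move →, go to p1
p1 | ____[_]XXYY   read _ → write Y, move →, go to p1
p1 | ____Y[X]XYY
The non-blank tape span at halt is YXXYY.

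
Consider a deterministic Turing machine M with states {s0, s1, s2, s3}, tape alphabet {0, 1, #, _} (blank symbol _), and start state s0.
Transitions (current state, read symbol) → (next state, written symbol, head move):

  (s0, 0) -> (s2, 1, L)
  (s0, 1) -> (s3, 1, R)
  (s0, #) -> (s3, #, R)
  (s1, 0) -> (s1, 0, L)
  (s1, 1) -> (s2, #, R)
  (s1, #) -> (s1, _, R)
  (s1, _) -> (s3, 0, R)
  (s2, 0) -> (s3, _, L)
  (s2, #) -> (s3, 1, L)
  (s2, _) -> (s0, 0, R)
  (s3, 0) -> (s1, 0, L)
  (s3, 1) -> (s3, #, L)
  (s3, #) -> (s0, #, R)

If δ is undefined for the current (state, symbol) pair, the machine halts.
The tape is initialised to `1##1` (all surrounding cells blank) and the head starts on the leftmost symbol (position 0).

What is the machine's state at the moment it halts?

state=s0 head=0 tape=[1]##1_   (s0,1)→(s3,1,R)
state=s3 head=1 tape=1[#]#1_   (s3,#)→(s0,#,R)
state=s0 head=2 tape=1#[#]1_   (s0,#)→(s3,#,R)
state=s3 head=3 tape=1##[1]_   (s3,1)→(s3,#,L)
state=s3 head=2 tape=1#[#]#_   (s3,#)→(s0,#,R)
state=s0 head=3 tape=1##[#]_   (s0,#)→(s3,#,R)
state=s3 head=4 tape=1###[_]
No transition is defined for (s3, _); M halts in state s3.

s3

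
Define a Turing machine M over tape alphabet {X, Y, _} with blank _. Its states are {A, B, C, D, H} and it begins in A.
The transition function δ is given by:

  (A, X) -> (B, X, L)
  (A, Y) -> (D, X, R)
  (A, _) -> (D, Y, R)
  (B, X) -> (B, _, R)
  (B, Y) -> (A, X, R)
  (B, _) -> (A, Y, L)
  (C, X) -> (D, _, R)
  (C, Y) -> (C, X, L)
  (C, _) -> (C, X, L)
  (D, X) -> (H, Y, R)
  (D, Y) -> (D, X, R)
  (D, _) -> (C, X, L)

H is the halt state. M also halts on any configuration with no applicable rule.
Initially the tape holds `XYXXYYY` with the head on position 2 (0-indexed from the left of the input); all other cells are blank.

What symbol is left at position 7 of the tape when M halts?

Y

A | XY[X]XYYY__   read X → write X, move L, go to B
B | X[Y]XXYYY__   read Y → write X, move R, go to A
A | XX[X]XYYY__   read X → write X, move L, go to B
B | X[X]XXYYY__   read X → write _, move R, go to B
B | X_[X]XYYY__   read X → write _, move R, go to B
B | X__[X]YYY__   read X → write _, move R, go to B
B | X___[Y]YY__   read Y → write X, move R, go to A
A | X___X[Y]Y__   read Y → write X, move R, go to D
D | X___XX[Y]__   read Y → write X, move R, go to D
D | X___XXX[_]_   read _ → write X, move L, go to C
C | X___XX[X]X_   read X → write _, move R, go to D
D | X___XX_[X]_   read X → write Y, move R, go to H
H | X___XX_Y[_]
Cell 7 holds Y when M halts.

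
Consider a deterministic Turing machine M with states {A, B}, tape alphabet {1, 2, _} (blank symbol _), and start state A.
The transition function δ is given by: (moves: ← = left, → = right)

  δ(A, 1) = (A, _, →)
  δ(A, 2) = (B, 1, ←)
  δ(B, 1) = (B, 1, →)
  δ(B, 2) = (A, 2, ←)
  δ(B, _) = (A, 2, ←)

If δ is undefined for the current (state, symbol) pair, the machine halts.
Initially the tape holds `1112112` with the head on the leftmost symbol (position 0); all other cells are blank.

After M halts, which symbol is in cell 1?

state=A head=0 tape=[1]112112   (A,1)→(A,_,→)
state=A head=1 tape=_[1]12112   (A,1)→(A,_,→)
state=A head=2 tape=__[1]2112   (A,1)→(A,_,→)
state=A head=3 tape=___[2]112   (A,2)→(B,1,←)
state=B head=2 tape=__[_]1112   (B,_)→(A,2,←)
state=A head=1 tape=_[_]21112
Cell 1 holds _ when M halts.

_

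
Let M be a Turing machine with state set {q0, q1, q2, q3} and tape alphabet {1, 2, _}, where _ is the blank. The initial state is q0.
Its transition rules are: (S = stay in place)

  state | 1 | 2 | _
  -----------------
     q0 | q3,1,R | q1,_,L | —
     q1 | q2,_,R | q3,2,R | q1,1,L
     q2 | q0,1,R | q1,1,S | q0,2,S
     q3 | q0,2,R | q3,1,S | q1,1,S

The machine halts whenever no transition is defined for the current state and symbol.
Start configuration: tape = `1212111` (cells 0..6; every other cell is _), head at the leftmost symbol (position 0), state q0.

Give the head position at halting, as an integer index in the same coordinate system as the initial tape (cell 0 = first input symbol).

8

q0 | [1]212111__   read 1 → write 1, move R, go to q3
q3 | 1[2]12111__   read 2 → write 1, move S, go to q3
q3 | 1[1]12111__   read 1 → write 2, move R, go to q0
q0 | 12[1]2111__   read 1 → write 1, move R, go to q3
q3 | 121[2]111__   read 2 → write 1, move S, go to q3
q3 | 121[1]111__   read 1 → write 2, move R, go to q0
q0 | 1212[1]11__   read 1 → write 1, move R, go to q3
q3 | 12121[1]1__   read 1 → write 2, move R, go to q0
q0 | 121212[1]__   read 1 → write 1, move R, go to q3
q3 | 1212121[_]_   read _ → write 1, move S, go to q1
q1 | 1212121[1]_   read 1 → write _, move R, go to q2
q2 | 1212121_[_]   read _ → write 2, move S, go to q0
q0 | 1212121_[2]   read 2 → write _, move L, go to q1
q1 | 1212121[_]_   read _ → write 1, move L, go to q1
q1 | 121212[1]1_   read 1 → write _, move R, go to q2
q2 | 121212_[1]_   read 1 → write 1, move R, go to q0
q0 | 121212_1[_]
At halt the head is at cell 8.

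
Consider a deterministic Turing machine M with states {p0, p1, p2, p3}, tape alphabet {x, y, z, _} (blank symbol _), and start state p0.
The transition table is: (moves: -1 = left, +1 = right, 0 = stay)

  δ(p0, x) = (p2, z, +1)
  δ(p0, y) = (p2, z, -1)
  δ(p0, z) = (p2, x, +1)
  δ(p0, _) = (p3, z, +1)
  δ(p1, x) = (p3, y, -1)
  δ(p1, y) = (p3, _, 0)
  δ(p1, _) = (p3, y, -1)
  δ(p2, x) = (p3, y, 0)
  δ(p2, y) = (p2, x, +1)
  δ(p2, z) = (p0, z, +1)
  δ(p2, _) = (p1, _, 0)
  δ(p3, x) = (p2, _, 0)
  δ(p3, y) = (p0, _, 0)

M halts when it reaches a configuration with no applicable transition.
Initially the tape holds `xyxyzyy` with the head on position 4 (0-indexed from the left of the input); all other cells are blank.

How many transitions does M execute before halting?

p0 | xyxy[z]yy__   read z → write x, move +1, go to p2
p2 | xyxyx[y]y__   read y → write x, move +1, go to p2
p2 | xyxyxx[y]__   read y → write x, move +1, go to p2
p2 | xyxyxxx[_]_   read _ → write _, move 0, go to p1
p1 | xyxyxxx[_]_   read _ → write y, move -1, go to p3
p3 | xyxyxx[x]y_   read x → write _, move 0, go to p2
p2 | xyxyxx[_]y_   read _ → write _, move 0, go to p1
p1 | xyxyxx[_]y_   read _ → write y, move -1, go to p3
p3 | xyxyx[x]yy_   read x → write _, move 0, go to p2
p2 | xyxyx[_]yy_   read _ → write _, move 0, go to p1
p1 | xyxyx[_]yy_   read _ → write y, move -1, go to p3
p3 | xyxy[x]yyy_   read x → write _, move 0, go to p2
p2 | xyxy[_]yyy_   read _ → write _, move 0, go to p1
p1 | xyxy[_]yyy_   read _ → write y, move -1, go to p3
p3 | xyx[y]yyyy_   read y → write _, move 0, go to p0
p0 | xyx[_]yyyy_   read _ → write z, move +1, go to p3
p3 | xyxz[y]yyy_   read y → write _, move 0, go to p0
p0 | xyxz[_]yyy_   read _ → write z, move +1, go to p3
p3 | xyxzz[y]yy_   read y → write _, move 0, go to p0
p0 | xyxzz[_]yy_   read _ → write z, move +1, go to p3
p3 | xyxzzz[y]y_   read y → write _, move 0, go to p0
p0 | xyxzzz[_]y_   read _ → write z, move +1, go to p3
p3 | xyxzzzz[y]_   read y → write _, move 0, go to p0
p0 | xyxzzzz[_]_   read _ → write z, move +1, go to p3
p3 | xyxzzzzz[_]
M halts after 24 transitions.

24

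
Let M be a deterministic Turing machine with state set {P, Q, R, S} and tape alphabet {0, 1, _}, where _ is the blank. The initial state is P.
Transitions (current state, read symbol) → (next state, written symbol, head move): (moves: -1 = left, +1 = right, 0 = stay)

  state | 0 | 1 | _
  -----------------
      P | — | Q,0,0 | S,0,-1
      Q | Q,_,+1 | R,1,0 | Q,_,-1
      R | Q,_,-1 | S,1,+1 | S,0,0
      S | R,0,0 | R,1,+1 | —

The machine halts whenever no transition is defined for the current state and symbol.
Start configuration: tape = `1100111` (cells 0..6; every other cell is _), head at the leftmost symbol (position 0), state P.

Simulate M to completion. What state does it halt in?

state=P head=0 tape=[1]100111   (P,1)→(Q,0,0)
state=Q head=0 tape=[0]100111   (Q,0)→(Q,_,+1)
state=Q head=1 tape=_[1]00111   (Q,1)→(R,1,0)
state=R head=1 tape=_[1]00111   (R,1)→(S,1,+1)
state=S head=2 tape=_1[0]0111   (S,0)→(R,0,0)
state=R head=2 tape=_1[0]0111   (R,0)→(Q,_,-1)
state=Q head=1 tape=_[1]_0111   (Q,1)→(R,1,0)
state=R head=1 tape=_[1]_0111   (R,1)→(S,1,+1)
state=S head=2 tape=_1[_]0111
No transition is defined for (S, _); M halts in state S.

S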